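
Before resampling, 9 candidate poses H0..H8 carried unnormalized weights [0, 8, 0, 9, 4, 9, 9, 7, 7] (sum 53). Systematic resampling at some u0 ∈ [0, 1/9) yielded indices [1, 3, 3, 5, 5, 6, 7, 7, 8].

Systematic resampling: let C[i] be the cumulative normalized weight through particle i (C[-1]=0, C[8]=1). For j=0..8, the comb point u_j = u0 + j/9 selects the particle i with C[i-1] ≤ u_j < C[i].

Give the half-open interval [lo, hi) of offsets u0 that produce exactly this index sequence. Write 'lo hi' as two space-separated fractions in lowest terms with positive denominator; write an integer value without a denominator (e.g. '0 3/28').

11/159 43/477

C = [0, 8/53, 8/53, 17/53, 21/53, 30/53, 39/53, 46/53, 1]
j=0 picked index 1: u0 ∈ [0, 8/53)
j=1 picked index 3: u0 ∈ [19/477, 100/477)
j=2 picked index 3: u0 ∈ [-34/477, 47/477)
j=3 picked index 5: u0 ∈ [10/159, 37/159)
j=4 picked index 5: u0 ∈ [-23/477, 58/477)
j=5 picked index 6: u0 ∈ [5/477, 86/477)
j=6 picked index 7: u0 ∈ [11/159, 32/159)
j=7 picked index 7: u0 ∈ [-20/477, 43/477)
j=8 picked index 8: u0 ∈ [-10/477, 1/9)
intersection: [11/159, 43/477)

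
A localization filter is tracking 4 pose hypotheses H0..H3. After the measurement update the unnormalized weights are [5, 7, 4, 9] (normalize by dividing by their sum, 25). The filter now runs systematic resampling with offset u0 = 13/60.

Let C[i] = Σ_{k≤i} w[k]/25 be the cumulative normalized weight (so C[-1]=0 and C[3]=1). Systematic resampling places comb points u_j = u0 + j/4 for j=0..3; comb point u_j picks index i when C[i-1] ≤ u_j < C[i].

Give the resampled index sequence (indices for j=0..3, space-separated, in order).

C = [1/5, 12/25, 16/25, 1]
j=0: u_0=13/60 ∈ [1/5, 12/25) → index 1
j=1: u_1=7/15 ∈ [1/5, 12/25) → index 1
j=2: u_2=43/60 ∈ [16/25, 1) → index 3
j=3: u_3=29/30 ∈ [16/25, 1) → index 3

1 1 3 3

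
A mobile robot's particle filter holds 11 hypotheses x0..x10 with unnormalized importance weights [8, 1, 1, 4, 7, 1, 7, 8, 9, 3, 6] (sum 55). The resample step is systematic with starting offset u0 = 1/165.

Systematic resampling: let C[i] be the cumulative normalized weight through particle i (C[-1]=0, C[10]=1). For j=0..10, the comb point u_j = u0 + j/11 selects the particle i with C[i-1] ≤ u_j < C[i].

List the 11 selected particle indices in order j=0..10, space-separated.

C = [8/55, 9/55, 2/11, 14/55, 21/55, 2/5, 29/55, 37/55, 46/55, 49/55, 1]
j=0: u_0=1/165 ∈ [0, 8/55) → index 0
j=1: u_1=16/165 ∈ [0, 8/55) → index 0
j=2: u_2=31/165 ∈ [2/11, 14/55) → index 3
j=3: u_3=46/165 ∈ [14/55, 21/55) → index 4
j=4: u_4=61/165 ∈ [14/55, 21/55) → index 4
j=5: u_5=76/165 ∈ [2/5, 29/55) → index 6
j=6: u_6=91/165 ∈ [29/55, 37/55) → index 7
j=7: u_7=106/165 ∈ [29/55, 37/55) → index 7
j=8: u_8=11/15 ∈ [37/55, 46/55) → index 8
j=9: u_9=136/165 ∈ [37/55, 46/55) → index 8
j=10: u_10=151/165 ∈ [49/55, 1) → index 10

0 0 3 4 4 6 7 7 8 8 10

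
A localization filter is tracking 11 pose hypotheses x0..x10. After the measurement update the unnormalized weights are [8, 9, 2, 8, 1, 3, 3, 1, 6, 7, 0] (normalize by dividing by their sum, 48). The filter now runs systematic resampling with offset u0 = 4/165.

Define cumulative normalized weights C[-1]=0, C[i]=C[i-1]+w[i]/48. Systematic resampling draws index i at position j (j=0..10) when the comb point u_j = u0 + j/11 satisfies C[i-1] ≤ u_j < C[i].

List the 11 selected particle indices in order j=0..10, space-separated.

0 0 1 1 2 3 4 6 8 8 9

C = [1/6, 17/48, 19/48, 9/16, 7/12, 31/48, 17/24, 35/48, 41/48, 1, 1]
j=0: u_0=4/165 ∈ [0, 1/6) → index 0
j=1: u_1=19/165 ∈ [0, 1/6) → index 0
j=2: u_2=34/165 ∈ [1/6, 17/48) → index 1
j=3: u_3=49/165 ∈ [1/6, 17/48) → index 1
j=4: u_4=64/165 ∈ [17/48, 19/48) → index 2
j=5: u_5=79/165 ∈ [19/48, 9/16) → index 3
j=6: u_6=94/165 ∈ [9/16, 7/12) → index 4
j=7: u_7=109/165 ∈ [31/48, 17/24) → index 6
j=8: u_8=124/165 ∈ [35/48, 41/48) → index 8
j=9: u_9=139/165 ∈ [35/48, 41/48) → index 8
j=10: u_10=14/15 ∈ [41/48, 1) → index 9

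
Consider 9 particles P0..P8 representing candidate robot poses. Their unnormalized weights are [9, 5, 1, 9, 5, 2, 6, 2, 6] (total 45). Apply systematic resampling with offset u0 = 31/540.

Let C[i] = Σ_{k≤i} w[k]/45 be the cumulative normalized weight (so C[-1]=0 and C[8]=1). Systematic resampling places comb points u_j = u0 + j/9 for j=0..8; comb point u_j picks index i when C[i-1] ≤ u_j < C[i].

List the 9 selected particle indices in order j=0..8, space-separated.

0 0 1 3 3 4 6 7 8

C = [1/5, 14/45, 1/3, 8/15, 29/45, 31/45, 37/45, 13/15, 1]
j=0: u_0=31/540 ∈ [0, 1/5) → index 0
j=1: u_1=91/540 ∈ [0, 1/5) → index 0
j=2: u_2=151/540 ∈ [1/5, 14/45) → index 1
j=3: u_3=211/540 ∈ [1/3, 8/15) → index 3
j=4: u_4=271/540 ∈ [1/3, 8/15) → index 3
j=5: u_5=331/540 ∈ [8/15, 29/45) → index 4
j=6: u_6=391/540 ∈ [31/45, 37/45) → index 6
j=7: u_7=451/540 ∈ [37/45, 13/15) → index 7
j=8: u_8=511/540 ∈ [13/15, 1) → index 8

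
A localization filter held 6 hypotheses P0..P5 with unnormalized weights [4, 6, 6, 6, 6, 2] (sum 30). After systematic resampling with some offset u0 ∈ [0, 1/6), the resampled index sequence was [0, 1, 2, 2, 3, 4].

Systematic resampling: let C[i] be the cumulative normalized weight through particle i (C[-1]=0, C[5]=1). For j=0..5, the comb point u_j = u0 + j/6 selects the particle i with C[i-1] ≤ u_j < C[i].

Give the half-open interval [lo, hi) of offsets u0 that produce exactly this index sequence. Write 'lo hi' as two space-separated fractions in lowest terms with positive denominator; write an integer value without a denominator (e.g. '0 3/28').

0 1/30

C = [2/15, 1/3, 8/15, 11/15, 14/15, 1]
j=0 picked index 0: u0 ∈ [0, 2/15)
j=1 picked index 1: u0 ∈ [-1/30, 1/6)
j=2 picked index 2: u0 ∈ [0, 1/5)
j=3 picked index 2: u0 ∈ [-1/6, 1/30)
j=4 picked index 3: u0 ∈ [-2/15, 1/15)
j=5 picked index 4: u0 ∈ [-1/10, 1/10)
intersection: [0, 1/30)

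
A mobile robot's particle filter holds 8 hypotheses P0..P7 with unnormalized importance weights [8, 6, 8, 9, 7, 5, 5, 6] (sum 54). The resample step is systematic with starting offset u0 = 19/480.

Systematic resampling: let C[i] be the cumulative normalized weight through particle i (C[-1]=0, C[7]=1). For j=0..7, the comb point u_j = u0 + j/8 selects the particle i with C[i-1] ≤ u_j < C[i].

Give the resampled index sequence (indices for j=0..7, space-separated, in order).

C = [4/27, 7/27, 11/27, 31/54, 19/27, 43/54, 8/9, 1]
j=0: u_0=19/480 ∈ [0, 4/27) → index 0
j=1: u_1=79/480 ∈ [4/27, 7/27) → index 1
j=2: u_2=139/480 ∈ [7/27, 11/27) → index 2
j=3: u_3=199/480 ∈ [11/27, 31/54) → index 3
j=4: u_4=259/480 ∈ [11/27, 31/54) → index 3
j=5: u_5=319/480 ∈ [31/54, 19/27) → index 4
j=6: u_6=379/480 ∈ [19/27, 43/54) → index 5
j=7: u_7=439/480 ∈ [8/9, 1) → index 7

0 1 2 3 3 4 5 7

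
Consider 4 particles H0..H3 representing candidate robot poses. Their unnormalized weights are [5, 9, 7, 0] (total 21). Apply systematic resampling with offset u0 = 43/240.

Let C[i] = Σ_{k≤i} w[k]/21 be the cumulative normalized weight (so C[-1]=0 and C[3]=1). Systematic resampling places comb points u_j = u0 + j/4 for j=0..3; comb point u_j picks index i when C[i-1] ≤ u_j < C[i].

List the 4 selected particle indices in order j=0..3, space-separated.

C = [5/21, 2/3, 1, 1]
j=0: u_0=43/240 ∈ [0, 5/21) → index 0
j=1: u_1=103/240 ∈ [5/21, 2/3) → index 1
j=2: u_2=163/240 ∈ [2/3, 1) → index 2
j=3: u_3=223/240 ∈ [2/3, 1) → index 2

0 1 2 2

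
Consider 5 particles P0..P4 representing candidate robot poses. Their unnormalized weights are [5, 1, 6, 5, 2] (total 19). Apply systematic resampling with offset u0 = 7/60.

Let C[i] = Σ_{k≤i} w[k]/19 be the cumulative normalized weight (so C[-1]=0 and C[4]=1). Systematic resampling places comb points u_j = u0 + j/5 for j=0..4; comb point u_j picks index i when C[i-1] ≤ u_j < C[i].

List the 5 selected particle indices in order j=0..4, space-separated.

0 2 2 3 4

C = [5/19, 6/19, 12/19, 17/19, 1]
j=0: u_0=7/60 ∈ [0, 5/19) → index 0
j=1: u_1=19/60 ∈ [6/19, 12/19) → index 2
j=2: u_2=31/60 ∈ [6/19, 12/19) → index 2
j=3: u_3=43/60 ∈ [12/19, 17/19) → index 3
j=4: u_4=11/12 ∈ [17/19, 1) → index 4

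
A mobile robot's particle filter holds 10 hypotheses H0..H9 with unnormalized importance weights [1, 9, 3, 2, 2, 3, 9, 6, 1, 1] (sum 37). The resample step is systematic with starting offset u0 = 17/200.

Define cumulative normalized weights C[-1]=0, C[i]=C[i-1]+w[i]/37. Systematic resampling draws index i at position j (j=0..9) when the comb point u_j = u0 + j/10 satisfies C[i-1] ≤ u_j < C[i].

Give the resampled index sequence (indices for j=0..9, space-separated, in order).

C = [1/37, 10/37, 13/37, 15/37, 17/37, 20/37, 29/37, 35/37, 36/37, 1]
j=0: u_0=17/200 ∈ [1/37, 10/37) → index 1
j=1: u_1=37/200 ∈ [1/37, 10/37) → index 1
j=2: u_2=57/200 ∈ [10/37, 13/37) → index 2
j=3: u_3=77/200 ∈ [13/37, 15/37) → index 3
j=4: u_4=97/200 ∈ [17/37, 20/37) → index 5
j=5: u_5=117/200 ∈ [20/37, 29/37) → index 6
j=6: u_6=137/200 ∈ [20/37, 29/37) → index 6
j=7: u_7=157/200 ∈ [29/37, 35/37) → index 7
j=8: u_8=177/200 ∈ [29/37, 35/37) → index 7
j=9: u_9=197/200 ∈ [36/37, 1) → index 9

1 1 2 3 5 6 6 7 7 9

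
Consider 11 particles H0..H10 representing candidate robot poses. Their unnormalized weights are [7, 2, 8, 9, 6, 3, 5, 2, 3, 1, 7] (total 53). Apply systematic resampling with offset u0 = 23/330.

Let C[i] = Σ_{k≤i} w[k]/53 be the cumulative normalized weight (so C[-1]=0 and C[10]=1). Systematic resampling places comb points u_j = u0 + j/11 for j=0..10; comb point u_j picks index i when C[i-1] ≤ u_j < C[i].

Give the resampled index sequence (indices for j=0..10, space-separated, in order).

0 1 2 3 3 4 5 6 8 10 10

C = [7/53, 9/53, 17/53, 26/53, 32/53, 35/53, 40/53, 42/53, 45/53, 46/53, 1]
j=0: u_0=23/330 ∈ [0, 7/53) → index 0
j=1: u_1=53/330 ∈ [7/53, 9/53) → index 1
j=2: u_2=83/330 ∈ [9/53, 17/53) → index 2
j=3: u_3=113/330 ∈ [17/53, 26/53) → index 3
j=4: u_4=13/30 ∈ [17/53, 26/53) → index 3
j=5: u_5=173/330 ∈ [26/53, 32/53) → index 4
j=6: u_6=203/330 ∈ [32/53, 35/53) → index 5
j=7: u_7=233/330 ∈ [35/53, 40/53) → index 6
j=8: u_8=263/330 ∈ [42/53, 45/53) → index 8
j=9: u_9=293/330 ∈ [46/53, 1) → index 10
j=10: u_10=323/330 ∈ [46/53, 1) → index 10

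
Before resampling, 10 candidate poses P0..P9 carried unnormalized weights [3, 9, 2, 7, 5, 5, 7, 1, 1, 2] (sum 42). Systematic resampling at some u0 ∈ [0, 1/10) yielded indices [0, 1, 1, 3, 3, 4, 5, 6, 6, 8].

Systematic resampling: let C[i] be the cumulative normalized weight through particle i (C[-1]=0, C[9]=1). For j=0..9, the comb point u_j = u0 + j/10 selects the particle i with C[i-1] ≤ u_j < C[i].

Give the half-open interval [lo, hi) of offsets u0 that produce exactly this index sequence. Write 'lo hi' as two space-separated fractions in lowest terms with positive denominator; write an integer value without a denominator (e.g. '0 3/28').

4/105 11/210

C = [1/14, 2/7, 1/3, 1/2, 13/21, 31/42, 19/21, 13/14, 20/21, 1]
j=0 picked index 0: u0 ∈ [0, 1/14)
j=1 picked index 1: u0 ∈ [-1/35, 13/70)
j=2 picked index 1: u0 ∈ [-9/70, 3/35)
j=3 picked index 3: u0 ∈ [1/30, 1/5)
j=4 picked index 3: u0 ∈ [-1/15, 1/10)
j=5 picked index 4: u0 ∈ [0, 5/42)
j=6 picked index 5: u0 ∈ [2/105, 29/210)
j=7 picked index 6: u0 ∈ [4/105, 43/210)
j=8 picked index 6: u0 ∈ [-13/210, 11/105)
j=9 picked index 8: u0 ∈ [1/35, 11/210)
intersection: [4/105, 11/210)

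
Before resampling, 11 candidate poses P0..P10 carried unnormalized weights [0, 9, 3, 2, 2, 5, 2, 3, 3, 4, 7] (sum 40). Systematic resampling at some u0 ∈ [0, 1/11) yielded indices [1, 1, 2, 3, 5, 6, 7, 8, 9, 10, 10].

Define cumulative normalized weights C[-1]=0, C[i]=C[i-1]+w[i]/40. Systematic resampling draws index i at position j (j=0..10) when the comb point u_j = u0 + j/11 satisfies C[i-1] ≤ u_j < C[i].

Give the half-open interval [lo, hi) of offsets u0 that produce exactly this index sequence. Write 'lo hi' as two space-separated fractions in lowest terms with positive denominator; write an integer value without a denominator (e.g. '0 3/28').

C = [0, 9/40, 3/10, 7/20, 2/5, 21/40, 23/40, 13/20, 29/40, 33/40, 1]
j=0 picked index 1: u0 ∈ [0, 9/40)
j=1 picked index 1: u0 ∈ [-1/11, 59/440)
j=2 picked index 2: u0 ∈ [19/440, 13/110)
j=3 picked index 3: u0 ∈ [3/110, 17/220)
j=4 picked index 5: u0 ∈ [2/55, 71/440)
j=5 picked index 6: u0 ∈ [31/440, 53/440)
j=6 picked index 7: u0 ∈ [13/440, 23/220)
j=7 picked index 8: u0 ∈ [3/220, 39/440)
j=8 picked index 9: u0 ∈ [-1/440, 43/440)
j=9 picked index 10: u0 ∈ [3/440, 2/11)
j=10 picked index 10: u0 ∈ [-37/440, 1/11)
intersection: [31/440, 17/220)

31/440 17/220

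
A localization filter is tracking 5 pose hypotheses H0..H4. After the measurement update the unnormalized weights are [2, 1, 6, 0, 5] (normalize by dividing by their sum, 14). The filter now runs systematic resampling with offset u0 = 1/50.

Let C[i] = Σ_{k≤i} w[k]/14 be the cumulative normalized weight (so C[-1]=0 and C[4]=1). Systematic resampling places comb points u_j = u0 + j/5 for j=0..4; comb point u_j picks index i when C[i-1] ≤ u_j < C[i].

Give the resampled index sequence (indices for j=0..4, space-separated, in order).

0 2 2 2 4

C = [1/7, 3/14, 9/14, 9/14, 1]
j=0: u_0=1/50 ∈ [0, 1/7) → index 0
j=1: u_1=11/50 ∈ [3/14, 9/14) → index 2
j=2: u_2=21/50 ∈ [3/14, 9/14) → index 2
j=3: u_3=31/50 ∈ [3/14, 9/14) → index 2
j=4: u_4=41/50 ∈ [9/14, 1) → index 4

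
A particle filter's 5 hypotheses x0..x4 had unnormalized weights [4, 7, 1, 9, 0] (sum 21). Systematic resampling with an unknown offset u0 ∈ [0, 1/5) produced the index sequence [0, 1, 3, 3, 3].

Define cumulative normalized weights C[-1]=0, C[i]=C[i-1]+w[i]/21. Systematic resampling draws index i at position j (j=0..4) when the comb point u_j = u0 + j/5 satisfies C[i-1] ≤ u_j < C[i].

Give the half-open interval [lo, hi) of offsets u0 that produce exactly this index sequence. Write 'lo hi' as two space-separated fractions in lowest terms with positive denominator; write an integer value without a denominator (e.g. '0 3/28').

6/35 4/21

C = [4/21, 11/21, 4/7, 1, 1]
j=0 picked index 0: u0 ∈ [0, 4/21)
j=1 picked index 1: u0 ∈ [-1/105, 34/105)
j=2 picked index 3: u0 ∈ [6/35, 3/5)
j=3 picked index 3: u0 ∈ [-1/35, 2/5)
j=4 picked index 3: u0 ∈ [-8/35, 1/5)
intersection: [6/35, 4/21)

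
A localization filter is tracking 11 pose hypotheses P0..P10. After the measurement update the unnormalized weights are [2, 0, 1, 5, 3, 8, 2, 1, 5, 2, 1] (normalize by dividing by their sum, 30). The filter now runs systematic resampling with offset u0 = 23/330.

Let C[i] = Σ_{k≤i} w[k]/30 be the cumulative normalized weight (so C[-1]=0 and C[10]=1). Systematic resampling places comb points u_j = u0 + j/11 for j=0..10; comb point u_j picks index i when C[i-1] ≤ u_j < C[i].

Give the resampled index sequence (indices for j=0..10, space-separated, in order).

2 3 3 4 5 5 5 7 8 8 10

C = [1/15, 1/15, 1/10, 4/15, 11/30, 19/30, 7/10, 11/15, 9/10, 29/30, 1]
j=0: u_0=23/330 ∈ [1/15, 1/10) → index 2
j=1: u_1=53/330 ∈ [1/10, 4/15) → index 3
j=2: u_2=83/330 ∈ [1/10, 4/15) → index 3
j=3: u_3=113/330 ∈ [4/15, 11/30) → index 4
j=4: u_4=13/30 ∈ [11/30, 19/30) → index 5
j=5: u_5=173/330 ∈ [11/30, 19/30) → index 5
j=6: u_6=203/330 ∈ [11/30, 19/30) → index 5
j=7: u_7=233/330 ∈ [7/10, 11/15) → index 7
j=8: u_8=263/330 ∈ [11/15, 9/10) → index 8
j=9: u_9=293/330 ∈ [11/15, 9/10) → index 8
j=10: u_10=323/330 ∈ [29/30, 1) → index 10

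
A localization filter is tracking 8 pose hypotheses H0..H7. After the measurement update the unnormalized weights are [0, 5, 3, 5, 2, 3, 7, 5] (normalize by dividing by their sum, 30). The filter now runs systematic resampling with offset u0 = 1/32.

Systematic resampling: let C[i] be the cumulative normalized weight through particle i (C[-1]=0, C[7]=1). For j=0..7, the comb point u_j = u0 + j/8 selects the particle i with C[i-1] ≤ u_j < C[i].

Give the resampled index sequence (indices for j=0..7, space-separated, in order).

1 1 3 3 5 6 6 7

C = [0, 1/6, 4/15, 13/30, 1/2, 3/5, 5/6, 1]
j=0: u_0=1/32 ∈ [0, 1/6) → index 1
j=1: u_1=5/32 ∈ [0, 1/6) → index 1
j=2: u_2=9/32 ∈ [4/15, 13/30) → index 3
j=3: u_3=13/32 ∈ [4/15, 13/30) → index 3
j=4: u_4=17/32 ∈ [1/2, 3/5) → index 5
j=5: u_5=21/32 ∈ [3/5, 5/6) → index 6
j=6: u_6=25/32 ∈ [3/5, 5/6) → index 6
j=7: u_7=29/32 ∈ [5/6, 1) → index 7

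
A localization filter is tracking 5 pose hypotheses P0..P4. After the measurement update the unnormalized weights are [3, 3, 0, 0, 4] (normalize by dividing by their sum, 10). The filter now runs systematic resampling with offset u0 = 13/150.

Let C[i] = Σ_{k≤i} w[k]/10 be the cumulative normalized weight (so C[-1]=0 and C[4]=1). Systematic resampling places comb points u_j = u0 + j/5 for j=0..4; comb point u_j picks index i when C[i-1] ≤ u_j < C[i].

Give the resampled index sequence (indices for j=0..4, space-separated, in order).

C = [3/10, 3/5, 3/5, 3/5, 1]
j=0: u_0=13/150 ∈ [0, 3/10) → index 0
j=1: u_1=43/150 ∈ [0, 3/10) → index 0
j=2: u_2=73/150 ∈ [3/10, 3/5) → index 1
j=3: u_3=103/150 ∈ [3/5, 1) → index 4
j=4: u_4=133/150 ∈ [3/5, 1) → index 4

0 0 1 4 4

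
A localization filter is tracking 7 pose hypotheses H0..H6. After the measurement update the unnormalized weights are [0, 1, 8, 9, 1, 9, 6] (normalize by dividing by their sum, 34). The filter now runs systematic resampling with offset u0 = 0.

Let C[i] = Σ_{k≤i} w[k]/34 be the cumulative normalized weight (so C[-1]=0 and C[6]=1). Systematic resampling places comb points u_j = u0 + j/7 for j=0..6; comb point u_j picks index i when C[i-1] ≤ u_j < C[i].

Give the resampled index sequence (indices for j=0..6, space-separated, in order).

1 2 3 3 5 5 6

C = [0, 1/34, 9/34, 9/17, 19/34, 14/17, 1]
j=0: u_0=0 ∈ [0, 1/34) → index 1
j=1: u_1=1/7 ∈ [1/34, 9/34) → index 2
j=2: u_2=2/7 ∈ [9/34, 9/17) → index 3
j=3: u_3=3/7 ∈ [9/34, 9/17) → index 3
j=4: u_4=4/7 ∈ [19/34, 14/17) → index 5
j=5: u_5=5/7 ∈ [19/34, 14/17) → index 5
j=6: u_6=6/7 ∈ [14/17, 1) → index 6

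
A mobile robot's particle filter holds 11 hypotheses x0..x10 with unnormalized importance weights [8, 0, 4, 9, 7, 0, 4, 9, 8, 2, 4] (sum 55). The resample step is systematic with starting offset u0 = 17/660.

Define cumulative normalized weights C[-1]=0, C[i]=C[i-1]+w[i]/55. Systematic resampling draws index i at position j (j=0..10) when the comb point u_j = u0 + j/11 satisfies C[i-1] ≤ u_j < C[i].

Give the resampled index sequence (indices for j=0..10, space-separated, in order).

C = [8/55, 8/55, 12/55, 21/55, 28/55, 28/55, 32/55, 41/55, 49/55, 51/55, 1]
j=0: u_0=17/660 ∈ [0, 8/55) → index 0
j=1: u_1=7/60 ∈ [0, 8/55) → index 0
j=2: u_2=137/660 ∈ [8/55, 12/55) → index 2
j=3: u_3=197/660 ∈ [12/55, 21/55) → index 3
j=4: u_4=257/660 ∈ [21/55, 28/55) → index 4
j=5: u_5=317/660 ∈ [21/55, 28/55) → index 4
j=6: u_6=377/660 ∈ [28/55, 32/55) → index 6
j=7: u_7=437/660 ∈ [32/55, 41/55) → index 7
j=8: u_8=497/660 ∈ [41/55, 49/55) → index 8
j=9: u_9=557/660 ∈ [41/55, 49/55) → index 8
j=10: u_10=617/660 ∈ [51/55, 1) → index 10

0 0 2 3 4 4 6 7 8 8 10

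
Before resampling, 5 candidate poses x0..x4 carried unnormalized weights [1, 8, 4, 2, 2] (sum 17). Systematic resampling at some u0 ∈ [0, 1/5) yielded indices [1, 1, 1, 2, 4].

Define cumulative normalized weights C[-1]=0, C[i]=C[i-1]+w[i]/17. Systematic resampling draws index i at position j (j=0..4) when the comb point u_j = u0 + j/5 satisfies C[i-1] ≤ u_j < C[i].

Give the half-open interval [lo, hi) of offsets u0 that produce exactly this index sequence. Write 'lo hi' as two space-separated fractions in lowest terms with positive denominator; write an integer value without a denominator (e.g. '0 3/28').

7/85 11/85

C = [1/17, 9/17, 13/17, 15/17, 1]
j=0 picked index 1: u0 ∈ [1/17, 9/17)
j=1 picked index 1: u0 ∈ [-12/85, 28/85)
j=2 picked index 1: u0 ∈ [-29/85, 11/85)
j=3 picked index 2: u0 ∈ [-6/85, 14/85)
j=4 picked index 4: u0 ∈ [7/85, 1/5)
intersection: [7/85, 11/85)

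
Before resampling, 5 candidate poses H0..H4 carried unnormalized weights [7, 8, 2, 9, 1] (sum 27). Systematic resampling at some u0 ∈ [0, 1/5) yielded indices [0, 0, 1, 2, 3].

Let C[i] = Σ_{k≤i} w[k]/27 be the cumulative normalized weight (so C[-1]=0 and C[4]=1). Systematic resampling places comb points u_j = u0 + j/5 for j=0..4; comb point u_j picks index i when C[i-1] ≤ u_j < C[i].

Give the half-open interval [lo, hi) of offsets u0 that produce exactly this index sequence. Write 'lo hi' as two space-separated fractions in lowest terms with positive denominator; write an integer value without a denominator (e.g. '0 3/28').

0 4/135

C = [7/27, 5/9, 17/27, 26/27, 1]
j=0 picked index 0: u0 ∈ [0, 7/27)
j=1 picked index 0: u0 ∈ [-1/5, 8/135)
j=2 picked index 1: u0 ∈ [-19/135, 7/45)
j=3 picked index 2: u0 ∈ [-2/45, 4/135)
j=4 picked index 3: u0 ∈ [-23/135, 22/135)
intersection: [0, 4/135)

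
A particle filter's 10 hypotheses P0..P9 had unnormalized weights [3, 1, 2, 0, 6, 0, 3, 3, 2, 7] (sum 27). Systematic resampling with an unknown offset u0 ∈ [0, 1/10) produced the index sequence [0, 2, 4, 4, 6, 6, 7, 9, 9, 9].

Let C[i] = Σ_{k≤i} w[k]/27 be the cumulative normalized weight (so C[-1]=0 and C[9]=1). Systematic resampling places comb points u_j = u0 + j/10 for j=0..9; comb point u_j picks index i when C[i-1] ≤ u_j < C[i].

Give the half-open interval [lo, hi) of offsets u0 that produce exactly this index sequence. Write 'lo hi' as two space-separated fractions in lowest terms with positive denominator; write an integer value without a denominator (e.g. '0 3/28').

13/270 1/18

C = [1/9, 4/27, 2/9, 2/9, 4/9, 4/9, 5/9, 2/3, 20/27, 1]
j=0 picked index 0: u0 ∈ [0, 1/9)
j=1 picked index 2: u0 ∈ [13/270, 11/90)
j=2 picked index 4: u0 ∈ [1/45, 11/45)
j=3 picked index 4: u0 ∈ [-7/90, 13/90)
j=4 picked index 6: u0 ∈ [2/45, 7/45)
j=5 picked index 6: u0 ∈ [-1/18, 1/18)
j=6 picked index 7: u0 ∈ [-2/45, 1/15)
j=7 picked index 9: u0 ∈ [11/270, 3/10)
j=8 picked index 9: u0 ∈ [-8/135, 1/5)
j=9 picked index 9: u0 ∈ [-43/270, 1/10)
intersection: [13/270, 1/18)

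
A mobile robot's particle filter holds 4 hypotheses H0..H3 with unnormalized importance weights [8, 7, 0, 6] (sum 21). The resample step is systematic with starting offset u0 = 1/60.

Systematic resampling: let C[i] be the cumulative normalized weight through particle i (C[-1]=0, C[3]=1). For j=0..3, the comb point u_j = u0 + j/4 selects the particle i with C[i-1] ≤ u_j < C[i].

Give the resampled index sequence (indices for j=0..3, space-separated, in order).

0 0 1 3

C = [8/21, 5/7, 5/7, 1]
j=0: u_0=1/60 ∈ [0, 8/21) → index 0
j=1: u_1=4/15 ∈ [0, 8/21) → index 0
j=2: u_2=31/60 ∈ [8/21, 5/7) → index 1
j=3: u_3=23/30 ∈ [5/7, 1) → index 3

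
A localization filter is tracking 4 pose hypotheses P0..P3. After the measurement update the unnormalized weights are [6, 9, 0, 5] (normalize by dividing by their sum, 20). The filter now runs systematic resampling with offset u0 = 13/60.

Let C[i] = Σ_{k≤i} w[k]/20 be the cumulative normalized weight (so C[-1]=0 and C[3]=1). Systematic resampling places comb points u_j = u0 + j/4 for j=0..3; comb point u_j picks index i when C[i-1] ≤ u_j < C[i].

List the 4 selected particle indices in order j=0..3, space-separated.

0 1 1 3

C = [3/10, 3/4, 3/4, 1]
j=0: u_0=13/60 ∈ [0, 3/10) → index 0
j=1: u_1=7/15 ∈ [3/10, 3/4) → index 1
j=2: u_2=43/60 ∈ [3/10, 3/4) → index 1
j=3: u_3=29/30 ∈ [3/4, 1) → index 3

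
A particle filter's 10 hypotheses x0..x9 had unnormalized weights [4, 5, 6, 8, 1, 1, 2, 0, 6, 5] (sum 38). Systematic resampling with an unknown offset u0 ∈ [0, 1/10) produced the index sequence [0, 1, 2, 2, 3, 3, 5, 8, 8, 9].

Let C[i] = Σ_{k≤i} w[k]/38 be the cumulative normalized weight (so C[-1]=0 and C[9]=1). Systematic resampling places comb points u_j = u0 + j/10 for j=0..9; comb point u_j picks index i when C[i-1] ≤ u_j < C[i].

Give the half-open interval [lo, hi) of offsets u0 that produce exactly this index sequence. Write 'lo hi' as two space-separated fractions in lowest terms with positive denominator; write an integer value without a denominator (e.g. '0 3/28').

7/190 11/190

C = [2/19, 9/38, 15/38, 23/38, 12/19, 25/38, 27/38, 27/38, 33/38, 1]
j=0 picked index 0: u0 ∈ [0, 2/19)
j=1 picked index 1: u0 ∈ [1/190, 13/95)
j=2 picked index 2: u0 ∈ [7/190, 37/190)
j=3 picked index 2: u0 ∈ [-6/95, 9/95)
j=4 picked index 3: u0 ∈ [-1/190, 39/190)
j=5 picked index 3: u0 ∈ [-2/19, 2/19)
j=6 picked index 5: u0 ∈ [3/95, 11/190)
j=7 picked index 8: u0 ∈ [1/95, 16/95)
j=8 picked index 8: u0 ∈ [-17/190, 13/190)
j=9 picked index 9: u0 ∈ [-3/95, 1/10)
intersection: [7/190, 11/190)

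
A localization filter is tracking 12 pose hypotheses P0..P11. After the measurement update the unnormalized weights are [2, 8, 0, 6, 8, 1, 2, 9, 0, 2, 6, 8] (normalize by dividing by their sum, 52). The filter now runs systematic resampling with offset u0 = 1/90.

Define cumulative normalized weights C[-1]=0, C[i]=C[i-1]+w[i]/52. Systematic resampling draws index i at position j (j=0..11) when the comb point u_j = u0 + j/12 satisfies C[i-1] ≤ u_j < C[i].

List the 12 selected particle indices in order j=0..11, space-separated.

0 1 1 3 4 4 6 7 7 10 10 11

C = [1/26, 5/26, 5/26, 4/13, 6/13, 25/52, 27/52, 9/13, 9/13, 19/26, 11/13, 1]
j=0: u_0=1/90 ∈ [0, 1/26) → index 0
j=1: u_1=17/180 ∈ [1/26, 5/26) → index 1
j=2: u_2=8/45 ∈ [1/26, 5/26) → index 1
j=3: u_3=47/180 ∈ [5/26, 4/13) → index 3
j=4: u_4=31/90 ∈ [4/13, 6/13) → index 4
j=5: u_5=77/180 ∈ [4/13, 6/13) → index 4
j=6: u_6=23/45 ∈ [25/52, 27/52) → index 6
j=7: u_7=107/180 ∈ [27/52, 9/13) → index 7
j=8: u_8=61/90 ∈ [27/52, 9/13) → index 7
j=9: u_9=137/180 ∈ [19/26, 11/13) → index 10
j=10: u_10=38/45 ∈ [19/26, 11/13) → index 10
j=11: u_11=167/180 ∈ [11/13, 1) → index 11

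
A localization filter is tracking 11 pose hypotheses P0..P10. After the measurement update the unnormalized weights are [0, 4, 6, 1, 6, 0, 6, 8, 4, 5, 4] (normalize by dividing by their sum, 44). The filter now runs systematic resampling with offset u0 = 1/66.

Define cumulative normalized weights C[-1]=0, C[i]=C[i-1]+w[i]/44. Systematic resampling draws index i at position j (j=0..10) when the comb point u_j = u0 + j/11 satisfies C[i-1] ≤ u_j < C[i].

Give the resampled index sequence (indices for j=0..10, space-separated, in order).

C = [0, 1/11, 5/22, 1/4, 17/44, 17/44, 23/44, 31/44, 35/44, 10/11, 1]
j=0: u_0=1/66 ∈ [0, 1/11) → index 1
j=1: u_1=7/66 ∈ [1/11, 5/22) → index 2
j=2: u_2=13/66 ∈ [1/11, 5/22) → index 2
j=3: u_3=19/66 ∈ [1/4, 17/44) → index 4
j=4: u_4=25/66 ∈ [1/4, 17/44) → index 4
j=5: u_5=31/66 ∈ [17/44, 23/44) → index 6
j=6: u_6=37/66 ∈ [23/44, 31/44) → index 7
j=7: u_7=43/66 ∈ [23/44, 31/44) → index 7
j=8: u_8=49/66 ∈ [31/44, 35/44) → index 8
j=9: u_9=5/6 ∈ [35/44, 10/11) → index 9
j=10: u_10=61/66 ∈ [10/11, 1) → index 10

1 2 2 4 4 6 7 7 8 9 10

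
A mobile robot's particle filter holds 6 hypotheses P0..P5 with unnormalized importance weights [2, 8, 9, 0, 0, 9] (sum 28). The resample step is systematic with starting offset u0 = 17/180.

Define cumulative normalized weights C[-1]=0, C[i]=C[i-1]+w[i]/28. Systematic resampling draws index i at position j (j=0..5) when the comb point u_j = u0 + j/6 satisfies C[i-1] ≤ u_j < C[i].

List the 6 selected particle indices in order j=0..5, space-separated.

1 1 2 2 5 5

C = [1/14, 5/14, 19/28, 19/28, 19/28, 1]
j=0: u_0=17/180 ∈ [1/14, 5/14) → index 1
j=1: u_1=47/180 ∈ [1/14, 5/14) → index 1
j=2: u_2=77/180 ∈ [5/14, 19/28) → index 2
j=3: u_3=107/180 ∈ [5/14, 19/28) → index 2
j=4: u_4=137/180 ∈ [19/28, 1) → index 5
j=5: u_5=167/180 ∈ [19/28, 1) → index 5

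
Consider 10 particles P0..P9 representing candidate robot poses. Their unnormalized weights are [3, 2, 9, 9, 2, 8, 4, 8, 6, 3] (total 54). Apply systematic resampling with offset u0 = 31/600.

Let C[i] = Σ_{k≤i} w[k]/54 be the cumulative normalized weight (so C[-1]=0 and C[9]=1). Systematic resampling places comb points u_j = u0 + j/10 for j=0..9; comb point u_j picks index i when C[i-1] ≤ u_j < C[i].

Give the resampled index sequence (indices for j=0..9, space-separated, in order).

0 2 2 3 4 5 6 7 8 9

C = [1/18, 5/54, 7/27, 23/54, 25/54, 11/18, 37/54, 5/6, 17/18, 1]
j=0: u_0=31/600 ∈ [0, 1/18) → index 0
j=1: u_1=91/600 ∈ [5/54, 7/27) → index 2
j=2: u_2=151/600 ∈ [5/54, 7/27) → index 2
j=3: u_3=211/600 ∈ [7/27, 23/54) → index 3
j=4: u_4=271/600 ∈ [23/54, 25/54) → index 4
j=5: u_5=331/600 ∈ [25/54, 11/18) → index 5
j=6: u_6=391/600 ∈ [11/18, 37/54) → index 6
j=7: u_7=451/600 ∈ [37/54, 5/6) → index 7
j=8: u_8=511/600 ∈ [5/6, 17/18) → index 8
j=9: u_9=571/600 ∈ [17/18, 1) → index 9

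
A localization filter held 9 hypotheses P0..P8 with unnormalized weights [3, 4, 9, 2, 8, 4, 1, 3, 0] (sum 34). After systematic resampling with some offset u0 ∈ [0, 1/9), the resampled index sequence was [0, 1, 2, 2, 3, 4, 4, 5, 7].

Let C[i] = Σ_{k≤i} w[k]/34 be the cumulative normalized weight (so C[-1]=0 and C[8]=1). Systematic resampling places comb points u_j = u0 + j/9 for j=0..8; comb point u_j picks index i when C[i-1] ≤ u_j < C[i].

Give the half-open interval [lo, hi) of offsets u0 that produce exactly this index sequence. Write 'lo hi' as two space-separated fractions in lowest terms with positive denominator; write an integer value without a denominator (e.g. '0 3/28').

C = [3/34, 7/34, 8/17, 9/17, 13/17, 15/17, 31/34, 1, 1]
j=0 picked index 0: u0 ∈ [0, 3/34)
j=1 picked index 1: u0 ∈ [-7/306, 29/306)
j=2 picked index 2: u0 ∈ [-5/306, 38/153)
j=3 picked index 2: u0 ∈ [-13/102, 7/51)
j=4 picked index 3: u0 ∈ [4/153, 13/153)
j=5 picked index 4: u0 ∈ [-4/153, 32/153)
j=6 picked index 4: u0 ∈ [-7/51, 5/51)
j=7 picked index 5: u0 ∈ [-2/153, 16/153)
j=8 picked index 7: u0 ∈ [7/306, 1/9)
intersection: [4/153, 13/153)

4/153 13/153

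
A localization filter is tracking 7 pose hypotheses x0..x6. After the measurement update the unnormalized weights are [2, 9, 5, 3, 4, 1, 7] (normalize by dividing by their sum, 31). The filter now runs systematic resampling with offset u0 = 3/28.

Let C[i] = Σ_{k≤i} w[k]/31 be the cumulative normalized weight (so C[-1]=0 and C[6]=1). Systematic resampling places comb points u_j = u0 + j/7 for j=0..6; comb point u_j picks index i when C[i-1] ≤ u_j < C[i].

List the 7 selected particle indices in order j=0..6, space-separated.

C = [2/31, 11/31, 16/31, 19/31, 23/31, 24/31, 1]
j=0: u_0=3/28 ∈ [2/31, 11/31) → index 1
j=1: u_1=1/4 ∈ [2/31, 11/31) → index 1
j=2: u_2=11/28 ∈ [11/31, 16/31) → index 2
j=3: u_3=15/28 ∈ [16/31, 19/31) → index 3
j=4: u_4=19/28 ∈ [19/31, 23/31) → index 4
j=5: u_5=23/28 ∈ [24/31, 1) → index 6
j=6: u_6=27/28 ∈ [24/31, 1) → index 6

1 1 2 3 4 6 6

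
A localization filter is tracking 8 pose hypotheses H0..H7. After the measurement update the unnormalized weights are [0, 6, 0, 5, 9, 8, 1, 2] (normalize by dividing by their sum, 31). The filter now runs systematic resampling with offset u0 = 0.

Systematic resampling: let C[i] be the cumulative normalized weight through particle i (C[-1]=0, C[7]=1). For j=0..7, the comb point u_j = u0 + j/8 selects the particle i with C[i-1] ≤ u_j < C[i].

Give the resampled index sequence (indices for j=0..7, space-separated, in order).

1 1 3 4 4 4 5 5

C = [0, 6/31, 6/31, 11/31, 20/31, 28/31, 29/31, 1]
j=0: u_0=0 ∈ [0, 6/31) → index 1
j=1: u_1=1/8 ∈ [0, 6/31) → index 1
j=2: u_2=1/4 ∈ [6/31, 11/31) → index 3
j=3: u_3=3/8 ∈ [11/31, 20/31) → index 4
j=4: u_4=1/2 ∈ [11/31, 20/31) → index 4
j=5: u_5=5/8 ∈ [11/31, 20/31) → index 4
j=6: u_6=3/4 ∈ [20/31, 28/31) → index 5
j=7: u_7=7/8 ∈ [20/31, 28/31) → index 5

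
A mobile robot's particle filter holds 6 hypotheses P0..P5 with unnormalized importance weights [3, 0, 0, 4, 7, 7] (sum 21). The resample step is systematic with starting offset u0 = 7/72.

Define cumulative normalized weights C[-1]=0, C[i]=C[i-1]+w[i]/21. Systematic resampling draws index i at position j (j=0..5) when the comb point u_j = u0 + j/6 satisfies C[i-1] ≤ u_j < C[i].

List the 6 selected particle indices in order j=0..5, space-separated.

0 3 4 4 5 5

C = [1/7, 1/7, 1/7, 1/3, 2/3, 1]
j=0: u_0=7/72 ∈ [0, 1/7) → index 0
j=1: u_1=19/72 ∈ [1/7, 1/3) → index 3
j=2: u_2=31/72 ∈ [1/3, 2/3) → index 4
j=3: u_3=43/72 ∈ [1/3, 2/3) → index 4
j=4: u_4=55/72 ∈ [2/3, 1) → index 5
j=5: u_5=67/72 ∈ [2/3, 1) → index 5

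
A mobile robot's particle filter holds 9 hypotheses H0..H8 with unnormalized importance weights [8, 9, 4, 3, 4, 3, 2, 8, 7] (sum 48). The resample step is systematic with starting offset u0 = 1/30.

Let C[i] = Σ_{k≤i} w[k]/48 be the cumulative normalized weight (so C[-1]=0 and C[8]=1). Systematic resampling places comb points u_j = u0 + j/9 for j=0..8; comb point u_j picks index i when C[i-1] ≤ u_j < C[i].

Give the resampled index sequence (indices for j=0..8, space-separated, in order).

C = [1/6, 17/48, 7/16, 1/2, 7/12, 31/48, 11/16, 41/48, 1]
j=0: u_0=1/30 ∈ [0, 1/6) → index 0
j=1: u_1=13/90 ∈ [0, 1/6) → index 0
j=2: u_2=23/90 ∈ [1/6, 17/48) → index 1
j=3: u_3=11/30 ∈ [17/48, 7/16) → index 2
j=4: u_4=43/90 ∈ [7/16, 1/2) → index 3
j=5: u_5=53/90 ∈ [7/12, 31/48) → index 5
j=6: u_6=7/10 ∈ [11/16, 41/48) → index 7
j=7: u_7=73/90 ∈ [11/16, 41/48) → index 7
j=8: u_8=83/90 ∈ [41/48, 1) → index 8

0 0 1 2 3 5 7 7 8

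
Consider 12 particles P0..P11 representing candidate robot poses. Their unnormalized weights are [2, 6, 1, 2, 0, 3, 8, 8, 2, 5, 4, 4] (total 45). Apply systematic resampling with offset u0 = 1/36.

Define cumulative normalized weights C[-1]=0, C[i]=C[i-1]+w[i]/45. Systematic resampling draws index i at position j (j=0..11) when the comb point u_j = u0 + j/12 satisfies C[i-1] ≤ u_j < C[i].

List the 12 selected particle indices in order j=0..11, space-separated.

C = [2/45, 8/45, 1/5, 11/45, 11/45, 14/45, 22/45, 2/3, 32/45, 37/45, 41/45, 1]
j=0: u_0=1/36 ∈ [0, 2/45) → index 0
j=1: u_1=1/9 ∈ [2/45, 8/45) → index 1
j=2: u_2=7/36 ∈ [8/45, 1/5) → index 2
j=3: u_3=5/18 ∈ [11/45, 14/45) → index 5
j=4: u_4=13/36 ∈ [14/45, 22/45) → index 6
j=5: u_5=4/9 ∈ [14/45, 22/45) → index 6
j=6: u_6=19/36 ∈ [22/45, 2/3) → index 7
j=7: u_7=11/18 ∈ [22/45, 2/3) → index 7
j=8: u_8=25/36 ∈ [2/3, 32/45) → index 8
j=9: u_9=7/9 ∈ [32/45, 37/45) → index 9
j=10: u_10=31/36 ∈ [37/45, 41/45) → index 10
j=11: u_11=17/18 ∈ [41/45, 1) → index 11

0 1 2 5 6 6 7 7 8 9 10 11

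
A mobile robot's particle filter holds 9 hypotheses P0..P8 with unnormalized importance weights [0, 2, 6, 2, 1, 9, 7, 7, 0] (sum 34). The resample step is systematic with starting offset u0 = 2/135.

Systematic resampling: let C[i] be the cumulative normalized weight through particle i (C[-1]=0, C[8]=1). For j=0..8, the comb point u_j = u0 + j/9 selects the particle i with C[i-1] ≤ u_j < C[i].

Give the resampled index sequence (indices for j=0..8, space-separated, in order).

1 2 3 5 5 5 6 6 7

C = [0, 1/17, 4/17, 5/17, 11/34, 10/17, 27/34, 1, 1]
j=0: u_0=2/135 ∈ [0, 1/17) → index 1
j=1: u_1=17/135 ∈ [1/17, 4/17) → index 2
j=2: u_2=32/135 ∈ [4/17, 5/17) → index 3
j=3: u_3=47/135 ∈ [11/34, 10/17) → index 5
j=4: u_4=62/135 ∈ [11/34, 10/17) → index 5
j=5: u_5=77/135 ∈ [11/34, 10/17) → index 5
j=6: u_6=92/135 ∈ [10/17, 27/34) → index 6
j=7: u_7=107/135 ∈ [10/17, 27/34) → index 6
j=8: u_8=122/135 ∈ [27/34, 1) → index 7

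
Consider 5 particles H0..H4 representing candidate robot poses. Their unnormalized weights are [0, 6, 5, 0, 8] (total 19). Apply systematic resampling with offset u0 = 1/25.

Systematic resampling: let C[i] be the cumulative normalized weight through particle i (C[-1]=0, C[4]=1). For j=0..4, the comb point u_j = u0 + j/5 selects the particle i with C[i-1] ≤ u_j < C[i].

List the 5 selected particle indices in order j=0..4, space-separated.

1 1 2 4 4

C = [0, 6/19, 11/19, 11/19, 1]
j=0: u_0=1/25 ∈ [0, 6/19) → index 1
j=1: u_1=6/25 ∈ [0, 6/19) → index 1
j=2: u_2=11/25 ∈ [6/19, 11/19) → index 2
j=3: u_3=16/25 ∈ [11/19, 1) → index 4
j=4: u_4=21/25 ∈ [11/19, 1) → index 4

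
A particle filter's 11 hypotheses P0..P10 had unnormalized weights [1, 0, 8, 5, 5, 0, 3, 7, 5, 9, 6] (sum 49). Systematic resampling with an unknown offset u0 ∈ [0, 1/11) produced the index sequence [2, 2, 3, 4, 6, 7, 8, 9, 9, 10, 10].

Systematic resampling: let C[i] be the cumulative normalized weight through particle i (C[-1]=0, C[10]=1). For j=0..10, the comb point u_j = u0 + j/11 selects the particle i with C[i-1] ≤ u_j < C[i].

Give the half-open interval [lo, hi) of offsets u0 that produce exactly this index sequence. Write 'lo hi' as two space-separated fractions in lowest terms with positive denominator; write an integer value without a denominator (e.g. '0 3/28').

32/539 46/539

C = [1/49, 1/49, 9/49, 2/7, 19/49, 19/49, 22/49, 29/49, 34/49, 43/49, 1]
j=0 picked index 2: u0 ∈ [1/49, 9/49)
j=1 picked index 2: u0 ∈ [-38/539, 50/539)
j=2 picked index 3: u0 ∈ [1/539, 8/77)
j=3 picked index 4: u0 ∈ [1/77, 62/539)
j=4 picked index 6: u0 ∈ [13/539, 46/539)
j=5 picked index 7: u0 ∈ [-3/539, 74/539)
j=6 picked index 8: u0 ∈ [25/539, 80/539)
j=7 picked index 9: u0 ∈ [31/539, 130/539)
j=8 picked index 9: u0 ∈ [-18/539, 81/539)
j=9 picked index 10: u0 ∈ [32/539, 2/11)
j=10 picked index 10: u0 ∈ [-17/539, 1/11)
intersection: [32/539, 46/539)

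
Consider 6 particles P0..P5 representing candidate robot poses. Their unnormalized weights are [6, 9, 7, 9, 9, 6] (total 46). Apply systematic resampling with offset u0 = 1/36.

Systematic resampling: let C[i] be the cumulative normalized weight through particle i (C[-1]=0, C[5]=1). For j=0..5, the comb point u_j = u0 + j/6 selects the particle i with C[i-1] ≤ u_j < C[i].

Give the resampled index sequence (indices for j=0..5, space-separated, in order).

0 1 2 3 4 4

C = [3/23, 15/46, 11/23, 31/46, 20/23, 1]
j=0: u_0=1/36 ∈ [0, 3/23) → index 0
j=1: u_1=7/36 ∈ [3/23, 15/46) → index 1
j=2: u_2=13/36 ∈ [15/46, 11/23) → index 2
j=3: u_3=19/36 ∈ [11/23, 31/46) → index 3
j=4: u_4=25/36 ∈ [31/46, 20/23) → index 4
j=5: u_5=31/36 ∈ [31/46, 20/23) → index 4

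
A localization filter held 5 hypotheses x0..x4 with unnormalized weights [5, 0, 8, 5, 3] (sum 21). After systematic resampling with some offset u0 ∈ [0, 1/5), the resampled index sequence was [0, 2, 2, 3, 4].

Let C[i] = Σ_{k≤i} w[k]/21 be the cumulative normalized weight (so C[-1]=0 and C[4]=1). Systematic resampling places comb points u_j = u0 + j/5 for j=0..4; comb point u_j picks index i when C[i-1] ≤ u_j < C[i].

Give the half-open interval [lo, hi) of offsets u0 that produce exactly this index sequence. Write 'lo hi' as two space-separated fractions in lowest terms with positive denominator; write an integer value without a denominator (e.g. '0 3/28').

2/35 1/5

C = [5/21, 5/21, 13/21, 6/7, 1]
j=0 picked index 0: u0 ∈ [0, 5/21)
j=1 picked index 2: u0 ∈ [4/105, 44/105)
j=2 picked index 2: u0 ∈ [-17/105, 23/105)
j=3 picked index 3: u0 ∈ [2/105, 9/35)
j=4 picked index 4: u0 ∈ [2/35, 1/5)
intersection: [2/35, 1/5)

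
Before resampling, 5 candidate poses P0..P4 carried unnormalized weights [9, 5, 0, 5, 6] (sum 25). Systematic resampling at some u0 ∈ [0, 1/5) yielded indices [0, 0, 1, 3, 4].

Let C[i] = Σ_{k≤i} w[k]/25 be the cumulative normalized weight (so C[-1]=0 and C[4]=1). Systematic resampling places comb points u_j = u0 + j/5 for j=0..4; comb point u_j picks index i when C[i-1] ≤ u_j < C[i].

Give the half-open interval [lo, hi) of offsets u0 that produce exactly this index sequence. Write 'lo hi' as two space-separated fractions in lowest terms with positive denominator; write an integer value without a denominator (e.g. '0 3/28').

0 4/25

C = [9/25, 14/25, 14/25, 19/25, 1]
j=0 picked index 0: u0 ∈ [0, 9/25)
j=1 picked index 0: u0 ∈ [-1/5, 4/25)
j=2 picked index 1: u0 ∈ [-1/25, 4/25)
j=3 picked index 3: u0 ∈ [-1/25, 4/25)
j=4 picked index 4: u0 ∈ [-1/25, 1/5)
intersection: [0, 4/25)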